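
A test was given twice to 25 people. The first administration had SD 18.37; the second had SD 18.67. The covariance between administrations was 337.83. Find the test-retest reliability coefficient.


r = cov(X,Y) / (SD_X * SD_Y)
r = 337.83 / (18.37 * 18.67)
r = 337.83 / 342.9679
r = 0.985

0.985


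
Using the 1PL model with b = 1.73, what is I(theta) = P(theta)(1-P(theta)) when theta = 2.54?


P = 1/(1+exp(-(2.54-1.73))) = 0.6921
I = P*(1-P) = 0.6921 * 0.3079
I = 0.2131

0.2131


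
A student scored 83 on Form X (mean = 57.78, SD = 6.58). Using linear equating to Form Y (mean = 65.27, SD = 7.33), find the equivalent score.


slope = SD_Y / SD_X = 7.33 / 6.58 ~ 1.114
intercept = mean_Y - slope * mean_X = 65.27 - (7.33 / 6.58) * 57.78 ~ 0.9041
Y = slope * X + intercept. To avoid rounding drift from the rounded slope/intercept, evaluate the equivalent form Y = mean_Y + SD_Y * (X - mean_X) / SD_X at full precision:
Y = 65.27 + 7.33 * (83 - 57.78) / 6.58
Y = 65.27 + 7.33 * 25.22 / 6.58
Y = 65.27 + 184.8626 / 6.58
Y = 65.27 + 28.0946
Y = 93.3646

93.3646


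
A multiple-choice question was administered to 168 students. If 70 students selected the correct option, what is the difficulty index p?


Item difficulty p = number correct / total examinees
p = 70 / 168
p = 0.4167

0.4167


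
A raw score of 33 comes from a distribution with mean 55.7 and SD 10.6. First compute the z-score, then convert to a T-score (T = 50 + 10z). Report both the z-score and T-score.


z = (X - mean) / SD = (33 - 55.7) / 10.6
z = -22.7 / 10.6
z = -2.1415
T-score = T = 50 + 10z
Carry z at full precision (z = -22.7 / 10.6) into the conversion:
T-score = 50 + 10 * (-22.7 / 10.6) = 50 + -227 / 10.6
T-score = 50 + -21.4151
T-score = 28.5849

28.5849


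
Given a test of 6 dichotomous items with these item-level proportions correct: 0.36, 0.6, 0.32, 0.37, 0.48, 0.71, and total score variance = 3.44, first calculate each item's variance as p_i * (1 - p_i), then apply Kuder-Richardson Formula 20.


For each item, compute p_i * q_i:
  Item 1: 0.36 * 0.64 = 0.2304
  Item 2: 0.6 * 0.4 = 0.24
  Item 3: 0.32 * 0.68 = 0.2176
  Item 4: 0.37 * 0.63 = 0.2331
  Item 5: 0.48 * 0.52 = 0.2496
  Item 6: 0.71 * 0.29 = 0.2059
Sum(p_i * q_i) = 0.2304 + 0.24 + 0.2176 + 0.2331 + 0.2496 + 0.2059 = 1.3766
KR-20 = (k/(k-1)) * (1 - Sum(p_i*q_i) / Var_total)
= (6/5) * (1 - 1.3766/3.44)
= 1.2 * 0.5998
KR-20 = 0.7198

0.7198


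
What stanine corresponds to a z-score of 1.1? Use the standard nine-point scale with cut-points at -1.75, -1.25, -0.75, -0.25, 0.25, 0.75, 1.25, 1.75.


Stanine boundaries: [-1.75, -1.25, -0.75, -0.25, 0.25, 0.75, 1.25, 1.75]
z = 1.1
Check each boundary:
  z >= -1.75 -> could be stanine 2
  z >= -1.25 -> could be stanine 3
  z >= -0.75 -> could be stanine 4
  z >= -0.25 -> could be stanine 5
  z >= 0.25 -> could be stanine 6
  z >= 0.75 -> could be stanine 7
  z < 1.25
  z < 1.75
Highest qualifying boundary gives stanine = 7

7


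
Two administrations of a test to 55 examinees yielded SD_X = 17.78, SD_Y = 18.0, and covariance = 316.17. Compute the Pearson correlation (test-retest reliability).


r = cov(X,Y) / (SD_X * SD_Y)
r = 316.17 / (17.78 * 18.0)
r = 316.17 / 320.04
r = 0.9879

0.9879


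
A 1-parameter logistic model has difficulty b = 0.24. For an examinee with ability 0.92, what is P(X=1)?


theta - b = 0.92 - 0.24 = 0.68
exp(-(theta - b)) = exp(-0.68) = 0.5066
P = 1 / (1 + 0.5066)
P = 0.6637

0.6637


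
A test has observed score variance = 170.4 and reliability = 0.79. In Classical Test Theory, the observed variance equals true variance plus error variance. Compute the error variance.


var_true = rxx * var_obs = 0.79 * 170.4 = 134.616
var_error = var_obs - var_true
var_error = 170.4 - 134.616
var_error = 35.784

35.784


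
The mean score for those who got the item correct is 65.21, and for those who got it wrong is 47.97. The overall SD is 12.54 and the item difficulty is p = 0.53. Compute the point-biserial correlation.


q = 1 - p = 0.47
rpb = ((M1 - M0) / SD) * sqrt(p * q)
rpb = ((65.21 - 47.97) / 12.54) * sqrt(0.53 * 0.47)
rpb = 0.6862

0.6862


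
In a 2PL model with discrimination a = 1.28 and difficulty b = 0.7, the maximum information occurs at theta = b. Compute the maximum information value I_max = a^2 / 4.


For 2PL, max info at theta = b = 0.7
I_max = a^2 / 4 = 1.28^2 / 4
= 1.6384 / 4
I_max = 0.4096

0.4096


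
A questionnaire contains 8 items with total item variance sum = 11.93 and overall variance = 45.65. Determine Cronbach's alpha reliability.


alpha = (k/(k-1)) * (1 - sum(si^2)/s_total^2)
= (8/7) * (1 - 11.93/45.65)
alpha = 0.8442

0.8442


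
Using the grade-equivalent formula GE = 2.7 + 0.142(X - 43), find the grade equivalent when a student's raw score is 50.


raw - median = 50 - 43 = 7
slope * diff = 0.142 * 7 = 0.994
GE = 2.7 + 0.994
GE = 3.694

3.694


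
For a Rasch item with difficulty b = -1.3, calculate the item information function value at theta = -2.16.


P = 1/(1+exp(-(-2.16--1.3))) = 0.2973
I = P*(1-P) = 0.2973 * 0.7027
I = 0.2089

0.2089


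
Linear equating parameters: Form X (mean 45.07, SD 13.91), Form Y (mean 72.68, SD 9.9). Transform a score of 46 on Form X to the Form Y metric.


slope = SD_Y / SD_X = 9.9 / 13.91 ~ 0.7117
intercept = mean_Y - slope * mean_X = 72.68 - (9.9 / 13.91) * 45.07 ~ 40.6029
Y = slope * X + intercept. To avoid rounding drift from the rounded slope/intercept, evaluate the equivalent form Y = mean_Y + SD_Y * (X - mean_X) / SD_X at full precision:
Y = 72.68 + 9.9 * (46 - 45.07) / 13.91
Y = 72.68 + 9.9 * 0.93 / 13.91
Y = 72.68 + 9.207 / 13.91
Y = 72.68 + 0.6619
Y = 73.3419

73.3419


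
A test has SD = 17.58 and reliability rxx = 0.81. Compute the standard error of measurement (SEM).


SEM = SD * sqrt(1 - rxx)
SEM = 17.58 * sqrt(1 - 0.81)
SEM = 17.58 * sqrt(0.19) = 17.58 * 0.43589
SEM = 7.6629

7.6629


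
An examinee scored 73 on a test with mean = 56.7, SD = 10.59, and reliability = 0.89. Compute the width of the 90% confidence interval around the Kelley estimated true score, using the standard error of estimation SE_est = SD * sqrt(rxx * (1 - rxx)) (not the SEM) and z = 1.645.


True score estimate = 0.89*73 + 0.11*56.7 = 71.207
SE_est = SD * sqrt(rxx * (1 - rxx)) = 10.59 * sqrt(0.89 * 0.11) = 10.59 * sqrt(0.0979) = 3.313503
CI = T_est +/- z * SE_est, so width = 2 * z * SE_est = 2 * 1.645 * 3.313503
Width = 10.9014

10.9014


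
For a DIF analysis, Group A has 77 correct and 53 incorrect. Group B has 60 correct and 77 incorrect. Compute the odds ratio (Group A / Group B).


Odds_A = 77/53 = 1.4528
Odds_B = 60/77 = 0.7792
OR = Odds_A / Odds_B = 1.4528 / 0.7792
Exactly, OR = (77 * 77) / (53 * 60) = 5929 / 3180
OR = 1.8645

1.8645


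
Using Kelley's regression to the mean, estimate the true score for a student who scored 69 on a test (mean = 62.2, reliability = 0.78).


T_est = rxx * X + (1 - rxx) * mean
T_est = 0.78 * 69 + 0.22 * 62.2
T_est = 53.82 + 13.684
T_est = 67.504

67.504


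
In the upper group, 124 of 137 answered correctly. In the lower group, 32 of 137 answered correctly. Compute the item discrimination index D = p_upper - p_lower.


p_upper = 124/137 = 0.9051
p_lower = 32/137 = 0.2336
D = 0.9051 - 0.2336 = 0.6715

0.6715


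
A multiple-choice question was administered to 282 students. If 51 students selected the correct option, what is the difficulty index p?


Item difficulty p = number correct / total examinees
p = 51 / 282
p = 0.1809

0.1809


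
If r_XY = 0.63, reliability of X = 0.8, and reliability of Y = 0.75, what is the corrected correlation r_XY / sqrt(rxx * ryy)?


r_corrected = rxy / sqrt(rxx * ryy)
= 0.63 / sqrt(0.8 * 0.75)
= 0.63 / sqrt(0.6)
= 0.63 / 0.774597
r_corrected = 0.8133

0.8133


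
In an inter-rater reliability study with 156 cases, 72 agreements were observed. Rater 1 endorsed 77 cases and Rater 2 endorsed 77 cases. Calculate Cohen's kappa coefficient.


P_o = 72/156 = 0.461538
P_e = (77*77 + 79*79) / 24336 = 0.500082
kappa = (P_o - P_e) / (1 - P_e)
kappa = (0.461538 - 0.500082) / (1 - 0.500082)
kappa = -0.0771

-0.0771


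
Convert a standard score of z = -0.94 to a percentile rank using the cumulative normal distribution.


CDF(z) = 0.5 * (1 + erf(z/sqrt(2)))
erf(-0.6647) = -0.6528
CDF = 0.1736
Percentile rank = 0.1736 * 100 = 17.36

17.36


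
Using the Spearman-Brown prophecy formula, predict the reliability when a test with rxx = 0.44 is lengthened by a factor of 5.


r_new = (n * rxx) / (1 + (n-1) * rxx)
r_new = (5 * 0.44) / (1 + 4 * 0.44)
r_new = 2.2 / 2.76
r_new = 0.7971

0.7971


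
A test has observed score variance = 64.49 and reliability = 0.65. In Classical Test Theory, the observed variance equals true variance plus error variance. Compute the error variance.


var_true = rxx * var_obs = 0.65 * 64.49 = 41.9185
var_error = var_obs - var_true
var_error = 64.49 - 41.9185
var_error = 22.5715

22.5715


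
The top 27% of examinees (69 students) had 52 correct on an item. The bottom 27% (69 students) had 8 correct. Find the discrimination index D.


p_upper = 52/69 = 0.7536
p_lower = 8/69 = 0.1159
D = 0.7536 - 0.1159 = 0.6377

0.6377


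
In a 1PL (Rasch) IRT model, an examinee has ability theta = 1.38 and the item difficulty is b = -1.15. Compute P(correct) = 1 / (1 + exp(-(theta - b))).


theta - b = 1.38 - -1.15 = 2.53
exp(-(theta - b)) = exp(-2.53) = 0.0797
P = 1 / (1 + 0.0797)
P = 0.9262

0.9262


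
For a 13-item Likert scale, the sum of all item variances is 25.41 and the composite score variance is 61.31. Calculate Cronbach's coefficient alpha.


alpha = (k/(k-1)) * (1 - sum(si^2)/s_total^2)
= (13/12) * (1 - 25.41/61.31)
alpha = 0.6343

0.6343


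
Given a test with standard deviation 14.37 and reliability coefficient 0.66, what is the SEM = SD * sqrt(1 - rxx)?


SEM = SD * sqrt(1 - rxx)
SEM = 14.37 * sqrt(1 - 0.66)
SEM = 14.37 * sqrt(0.34) = 14.37 * 0.583095
SEM = 8.3791

8.3791


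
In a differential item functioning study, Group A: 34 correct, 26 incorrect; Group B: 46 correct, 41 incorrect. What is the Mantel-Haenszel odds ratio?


Odds_A = 34/26 = 1.3077
Odds_B = 46/41 = 1.122
OR = Odds_A / Odds_B = 1.3077 / 1.122
Exactly, OR = (34 * 41) / (26 * 46) = 1394 / 1196
OR = 1.1656

1.1656


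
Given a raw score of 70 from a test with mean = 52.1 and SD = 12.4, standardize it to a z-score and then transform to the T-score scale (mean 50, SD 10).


z = (X - mean) / SD = (70 - 52.1) / 12.4
z = 17.9 / 12.4
z = 1.4435
T-score = T = 50 + 10z
Carry z at full precision (z = 17.9 / 12.4) into the conversion:
T-score = 50 + 10 * (17.9 / 12.4) = 50 + 179 / 12.4
T-score = 50 + 14.4355
T-score = 64.4355

64.4355


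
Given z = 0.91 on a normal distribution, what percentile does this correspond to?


CDF(z) = 0.5 * (1 + erf(z/sqrt(2)))
erf(0.6435) = 0.6372
CDF = 0.8186
Percentile rank = 0.8186 * 100 = 81.86

81.86


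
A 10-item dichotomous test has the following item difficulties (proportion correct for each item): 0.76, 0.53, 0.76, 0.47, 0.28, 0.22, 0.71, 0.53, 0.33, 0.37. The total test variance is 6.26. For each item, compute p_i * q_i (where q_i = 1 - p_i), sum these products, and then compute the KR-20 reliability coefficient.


For each item, compute p_i * q_i:
  Item 1: 0.76 * 0.24 = 0.1824
  Item 2: 0.53 * 0.47 = 0.2491
  Item 3: 0.76 * 0.24 = 0.1824
  Item 4: 0.47 * 0.53 = 0.2491
  Item 5: 0.28 * 0.72 = 0.2016
  Item 6: 0.22 * 0.78 = 0.1716
  Item 7: 0.71 * 0.29 = 0.2059
  Item 8: 0.53 * 0.47 = 0.2491
  Item 9: 0.33 * 0.67 = 0.2211
  Item 10: 0.37 * 0.63 = 0.2331
Sum(p_i * q_i) = 0.1824 + 0.2491 + 0.1824 + 0.2491 + 0.2016 + 0.1716 + 0.2059 + 0.2491 + 0.2211 + 0.2331 = 2.1454
KR-20 = (k/(k-1)) * (1 - Sum(p_i*q_i) / Var_total)
= (10/9) * (1 - 2.1454/6.26)
= 1.1111 * 0.6573
KR-20 = 0.7303

0.7303


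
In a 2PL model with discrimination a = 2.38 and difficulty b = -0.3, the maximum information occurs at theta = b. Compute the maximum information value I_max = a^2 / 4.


For 2PL, max info at theta = b = -0.3
I_max = a^2 / 4 = 2.38^2 / 4
= 5.6644 / 4
I_max = 1.4161

1.4161


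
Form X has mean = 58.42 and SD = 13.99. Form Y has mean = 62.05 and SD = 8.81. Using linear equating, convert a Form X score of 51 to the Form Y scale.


slope = SD_Y / SD_X = 8.81 / 13.99 ~ 0.6297
intercept = mean_Y - slope * mean_X = 62.05 - (8.81 / 13.99) * 58.42 ~ 25.2609
Y = slope * X + intercept. To avoid rounding drift from the rounded slope/intercept, evaluate the equivalent form Y = mean_Y + SD_Y * (X - mean_X) / SD_X at full precision:
Y = 62.05 + 8.81 * (51 - 58.42) / 13.99
Y = 62.05 - 8.81 * 7.42 / 13.99
Y = 62.05 - 65.3702 / 13.99
Y = 62.05 - 4.6726
Y = 57.3774

57.3774


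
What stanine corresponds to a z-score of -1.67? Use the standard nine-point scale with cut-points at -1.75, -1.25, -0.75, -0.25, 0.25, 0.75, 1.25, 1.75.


Stanine boundaries: [-1.75, -1.25, -0.75, -0.25, 0.25, 0.75, 1.25, 1.75]
z = -1.67
Check each boundary:
  z >= -1.75 -> could be stanine 2
  z < -1.25
  z < -0.75
  z < -0.25
  z < 0.25
  z < 0.75
  z < 1.25
  z < 1.75
Highest qualifying boundary gives stanine = 2

2


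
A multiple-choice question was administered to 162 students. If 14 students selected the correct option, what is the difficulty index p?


Item difficulty p = number correct / total examinees
p = 14 / 162
p = 0.0864

0.0864


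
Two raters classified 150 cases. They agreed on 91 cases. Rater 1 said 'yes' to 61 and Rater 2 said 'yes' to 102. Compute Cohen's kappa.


P_o = 91/150 = 0.606667
P_e = (61*102 + 89*48) / 22500 = 0.4664
kappa = (P_o - P_e) / (1 - P_e)
kappa = (0.606667 - 0.4664) / (1 - 0.4664)
kappa = 0.2629

0.2629


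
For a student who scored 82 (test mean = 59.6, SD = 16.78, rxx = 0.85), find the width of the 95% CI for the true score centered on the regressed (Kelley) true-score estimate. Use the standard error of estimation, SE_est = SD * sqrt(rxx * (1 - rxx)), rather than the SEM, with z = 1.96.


True score estimate = 0.85*82 + 0.15*59.6 = 78.64
SE_est = SD * sqrt(rxx * (1 - rxx)) = 16.78 * sqrt(0.85 * 0.15) = 16.78 * sqrt(0.1275) = 5.991658
CI = T_est +/- z * SE_est, so width = 2 * z * SE_est = 2 * 1.96 * 5.991658
Width = 23.4873

23.4873


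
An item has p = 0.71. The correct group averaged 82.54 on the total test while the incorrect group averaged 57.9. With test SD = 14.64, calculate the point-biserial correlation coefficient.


q = 1 - p = 0.29
rpb = ((M1 - M0) / SD) * sqrt(p * q)
rpb = ((82.54 - 57.9) / 14.64) * sqrt(0.71 * 0.29)
rpb = 0.7637

0.7637


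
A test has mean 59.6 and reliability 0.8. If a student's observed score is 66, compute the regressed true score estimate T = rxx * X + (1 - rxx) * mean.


T_est = rxx * X + (1 - rxx) * mean
T_est = 0.8 * 66 + 0.2 * 59.6
T_est = 52.8 + 11.92
T_est = 64.72

64.72


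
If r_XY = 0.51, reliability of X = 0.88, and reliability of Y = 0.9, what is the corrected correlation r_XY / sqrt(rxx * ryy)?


r_corrected = rxy / sqrt(rxx * ryy)
= 0.51 / sqrt(0.88 * 0.9)
= 0.51 / sqrt(0.792)
= 0.51 / 0.889944
r_corrected = 0.5731

0.5731


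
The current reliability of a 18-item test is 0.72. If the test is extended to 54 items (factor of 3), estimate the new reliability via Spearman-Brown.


r_new = (n * rxx) / (1 + (n-1) * rxx)
r_new = (3 * 0.72) / (1 + 2 * 0.72)
r_new = 2.16 / 2.44
r_new = 0.8852

0.8852


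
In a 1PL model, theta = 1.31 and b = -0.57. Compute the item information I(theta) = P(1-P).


P = 1/(1+exp(-(1.31--0.57))) = 0.8676
I = P*(1-P) = 0.8676 * 0.1324
I = 0.1149

0.1149


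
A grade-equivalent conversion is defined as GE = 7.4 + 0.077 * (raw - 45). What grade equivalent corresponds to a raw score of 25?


raw - median = 25 - 45 = -20
slope * diff = 0.077 * -20 = -1.54
GE = 7.4 + -1.54
GE = 5.86

5.86


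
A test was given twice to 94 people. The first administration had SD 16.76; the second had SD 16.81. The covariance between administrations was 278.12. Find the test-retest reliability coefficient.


r = cov(X,Y) / (SD_X * SD_Y)
r = 278.12 / (16.76 * 16.81)
r = 278.12 / 281.7356
r = 0.9872

0.9872


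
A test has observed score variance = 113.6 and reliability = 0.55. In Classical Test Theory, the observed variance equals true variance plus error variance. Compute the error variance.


var_true = rxx * var_obs = 0.55 * 113.6 = 62.48
var_error = var_obs - var_true
var_error = 113.6 - 62.48
var_error = 51.12

51.12


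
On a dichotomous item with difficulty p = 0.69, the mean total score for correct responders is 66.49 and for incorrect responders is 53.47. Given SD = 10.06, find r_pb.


q = 1 - p = 0.31
rpb = ((M1 - M0) / SD) * sqrt(p * q)
rpb = ((66.49 - 53.47) / 10.06) * sqrt(0.69 * 0.31)
rpb = 0.5986

0.5986


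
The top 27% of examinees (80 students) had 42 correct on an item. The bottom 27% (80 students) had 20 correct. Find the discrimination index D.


p_upper = 42/80 = 0.525
p_lower = 20/80 = 0.25
D = 0.525 - 0.25 = 0.275

0.275


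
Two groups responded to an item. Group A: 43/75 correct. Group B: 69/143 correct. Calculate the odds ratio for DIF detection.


Odds_A = 43/32 = 1.3438
Odds_B = 69/74 = 0.9324
OR = Odds_A / Odds_B = 1.3438 / 0.9324
Exactly, OR = (43 * 74) / (32 * 69) = 3182 / 2208
OR = 1.4411

1.4411


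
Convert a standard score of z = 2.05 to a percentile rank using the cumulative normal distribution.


CDF(z) = 0.5 * (1 + erf(z/sqrt(2)))
erf(1.4496) = 0.9596
CDF = 0.9798
Percentile rank = 0.9798 * 100 = 97.98

97.98


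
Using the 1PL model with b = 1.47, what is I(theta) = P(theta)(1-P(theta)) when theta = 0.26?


P = 1/(1+exp(-(0.26-1.47))) = 0.2297
I = P*(1-P) = 0.2297 * 0.7703
I = 0.1769

0.1769


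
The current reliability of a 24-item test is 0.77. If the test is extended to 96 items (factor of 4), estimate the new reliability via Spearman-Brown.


r_new = (n * rxx) / (1 + (n-1) * rxx)
r_new = (4 * 0.77) / (1 + 3 * 0.77)
r_new = 3.08 / 3.31
r_new = 0.9305

0.9305


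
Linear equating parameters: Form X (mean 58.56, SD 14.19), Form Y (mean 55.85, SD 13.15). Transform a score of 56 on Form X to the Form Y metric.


slope = SD_Y / SD_X = 13.15 / 14.19 ~ 0.9267
intercept = mean_Y - slope * mean_X = 55.85 - (13.15 / 14.19) * 58.56 ~ 1.5819
Y = slope * X + intercept. To avoid rounding drift from the rounded slope/intercept, evaluate the equivalent form Y = mean_Y + SD_Y * (X - mean_X) / SD_X at full precision:
Y = 55.85 + 13.15 * (56 - 58.56) / 14.19
Y = 55.85 - 13.15 * 2.56 / 14.19
Y = 55.85 - 33.664 / 14.19
Y = 55.85 - 2.3724
Y = 53.4776

53.4776


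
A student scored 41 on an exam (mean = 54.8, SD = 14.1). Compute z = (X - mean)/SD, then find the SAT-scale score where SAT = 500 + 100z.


z = (X - mean) / SD = (41 - 54.8) / 14.1
z = -13.8 / 14.1
z = -0.9787
SAT-scale = SAT = 500 + 100z
Carry z at full precision (z = -13.8 / 14.1) into the conversion:
SAT-scale = 500 + 100 * (-13.8 / 14.1) = 500 + -1380 / 14.1
SAT-scale = 500 + -97.8723
SAT-scale = 402.1277

402.1277


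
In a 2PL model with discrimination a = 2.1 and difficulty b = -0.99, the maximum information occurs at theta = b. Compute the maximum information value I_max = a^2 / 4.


For 2PL, max info at theta = b = -0.99
I_max = a^2 / 4 = 2.1^2 / 4
= 4.41 / 4
I_max = 1.1025

1.1025


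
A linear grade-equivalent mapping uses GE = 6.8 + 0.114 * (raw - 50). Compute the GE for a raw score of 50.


raw - median = 50 - 50 = 0
slope * diff = 0.114 * 0 = 0.0
GE = 6.8 + 0.0
GE = 6.8

6.8


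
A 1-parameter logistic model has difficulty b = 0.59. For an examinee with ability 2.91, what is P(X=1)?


theta - b = 2.91 - 0.59 = 2.32
exp(-(theta - b)) = exp(-2.32) = 0.0983
P = 1 / (1 + 0.0983)
P = 0.9105

0.9105


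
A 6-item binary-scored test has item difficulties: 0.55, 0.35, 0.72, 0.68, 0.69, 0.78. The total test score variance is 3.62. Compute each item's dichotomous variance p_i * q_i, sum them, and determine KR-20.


For each item, compute p_i * q_i:
  Item 1: 0.55 * 0.45 = 0.2475
  Item 2: 0.35 * 0.65 = 0.2275
  Item 3: 0.72 * 0.28 = 0.2016
  Item 4: 0.68 * 0.32 = 0.2176
  Item 5: 0.69 * 0.31 = 0.2139
  Item 6: 0.78 * 0.22 = 0.1716
Sum(p_i * q_i) = 0.2475 + 0.2275 + 0.2016 + 0.2176 + 0.2139 + 0.1716 = 1.2797
KR-20 = (k/(k-1)) * (1 - Sum(p_i*q_i) / Var_total)
= (6/5) * (1 - 1.2797/3.62)
= 1.2 * 0.6465
KR-20 = 0.7758

0.7758


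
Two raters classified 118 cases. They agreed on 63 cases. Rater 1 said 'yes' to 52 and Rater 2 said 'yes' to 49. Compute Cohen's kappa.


P_o = 63/118 = 0.533898
P_e = (52*49 + 66*69) / 13924 = 0.510055
kappa = (P_o - P_e) / (1 - P_e)
kappa = (0.533898 - 0.510055) / (1 - 0.510055)
kappa = 0.0487

0.0487


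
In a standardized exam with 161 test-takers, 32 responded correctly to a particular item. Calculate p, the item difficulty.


Item difficulty p = number correct / total examinees
p = 32 / 161
p = 0.1988

0.1988


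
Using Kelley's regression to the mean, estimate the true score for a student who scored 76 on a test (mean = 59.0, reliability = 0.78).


T_est = rxx * X + (1 - rxx) * mean
T_est = 0.78 * 76 + 0.22 * 59.0
T_est = 59.28 + 12.98
T_est = 72.26

72.26


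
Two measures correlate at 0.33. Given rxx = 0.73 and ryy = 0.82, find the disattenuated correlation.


r_corrected = rxy / sqrt(rxx * ryy)
= 0.33 / sqrt(0.73 * 0.82)
= 0.33 / sqrt(0.5986)
= 0.33 / 0.773692
r_corrected = 0.4265

0.4265


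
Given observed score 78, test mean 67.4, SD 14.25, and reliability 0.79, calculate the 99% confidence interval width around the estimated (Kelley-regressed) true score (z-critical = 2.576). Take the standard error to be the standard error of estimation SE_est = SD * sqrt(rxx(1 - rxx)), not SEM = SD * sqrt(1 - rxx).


True score estimate = 0.79*78 + 0.21*67.4 = 75.774
SE_est = SD * sqrt(rxx * (1 - rxx)) = 14.25 * sqrt(0.79 * 0.21) = 14.25 * sqrt(0.1659) = 5.804142
CI = T_est +/- z * SE_est, so width = 2 * z * SE_est = 2 * 2.576 * 5.804142
Width = 29.9029

29.9029


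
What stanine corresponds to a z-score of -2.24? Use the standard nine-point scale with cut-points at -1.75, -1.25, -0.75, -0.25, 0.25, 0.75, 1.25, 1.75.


Stanine boundaries: [-1.75, -1.25, -0.75, -0.25, 0.25, 0.75, 1.25, 1.75]
z = -2.24
Check each boundary:
  z < -1.75
  z < -1.25
  z < -0.75
  z < -0.25
  z < 0.25
  z < 0.75
  z < 1.25
  z < 1.75
Highest qualifying boundary gives stanine = 1

1


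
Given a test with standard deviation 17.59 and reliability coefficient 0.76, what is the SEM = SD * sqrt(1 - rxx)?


SEM = SD * sqrt(1 - rxx)
SEM = 17.59 * sqrt(1 - 0.76)
SEM = 17.59 * sqrt(0.24) = 17.59 * 0.489898
SEM = 8.6173

8.6173


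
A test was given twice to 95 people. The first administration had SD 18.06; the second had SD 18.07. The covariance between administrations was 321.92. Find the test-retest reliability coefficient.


r = cov(X,Y) / (SD_X * SD_Y)
r = 321.92 / (18.06 * 18.07)
r = 321.92 / 326.3442
r = 0.9864

0.9864


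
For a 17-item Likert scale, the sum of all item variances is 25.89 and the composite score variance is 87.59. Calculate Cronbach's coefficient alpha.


alpha = (k/(k-1)) * (1 - sum(si^2)/s_total^2)
= (17/16) * (1 - 25.89/87.59)
alpha = 0.7484

0.7484


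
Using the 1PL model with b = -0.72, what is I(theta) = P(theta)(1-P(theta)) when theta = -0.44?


P = 1/(1+exp(-(-0.44--0.72))) = 0.5695
I = P*(1-P) = 0.5695 * 0.4305
I = 0.2452

0.2452


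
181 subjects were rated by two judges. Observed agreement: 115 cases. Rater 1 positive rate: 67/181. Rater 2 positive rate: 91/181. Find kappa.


P_o = 115/181 = 0.635359
P_e = (67*91 + 114*90) / 32761 = 0.499283
kappa = (P_o - P_e) / (1 - P_e)
kappa = (0.635359 - 0.499283) / (1 - 0.499283)
kappa = 0.2718

0.2718


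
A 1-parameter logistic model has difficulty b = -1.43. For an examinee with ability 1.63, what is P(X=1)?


theta - b = 1.63 - -1.43 = 3.06
exp(-(theta - b)) = exp(-3.06) = 0.0469
P = 1 / (1 + 0.0469)
P = 0.9552

0.9552


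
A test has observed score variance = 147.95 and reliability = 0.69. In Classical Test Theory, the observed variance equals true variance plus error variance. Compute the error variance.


var_true = rxx * var_obs = 0.69 * 147.95 = 102.0855
var_error = var_obs - var_true
var_error = 147.95 - 102.0855
var_error = 45.8645

45.8645


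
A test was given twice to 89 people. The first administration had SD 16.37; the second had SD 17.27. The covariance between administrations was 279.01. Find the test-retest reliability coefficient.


r = cov(X,Y) / (SD_X * SD_Y)
r = 279.01 / (16.37 * 17.27)
r = 279.01 / 282.7099
r = 0.9869

0.9869


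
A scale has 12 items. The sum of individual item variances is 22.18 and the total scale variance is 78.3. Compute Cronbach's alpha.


alpha = (k/(k-1)) * (1 - sum(si^2)/s_total^2)
= (12/11) * (1 - 22.18/78.3)
alpha = 0.7819

0.7819


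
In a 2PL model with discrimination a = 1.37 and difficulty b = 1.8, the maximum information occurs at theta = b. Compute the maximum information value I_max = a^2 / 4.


For 2PL, max info at theta = b = 1.8
I_max = a^2 / 4 = 1.37^2 / 4
= 1.8769 / 4
I_max = 0.4692

0.4692


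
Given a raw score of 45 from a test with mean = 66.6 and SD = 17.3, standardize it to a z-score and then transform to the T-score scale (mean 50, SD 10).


z = (X - mean) / SD = (45 - 66.6) / 17.3
z = -21.6 / 17.3
z = -1.2486
T-score = T = 50 + 10z
Carry z at full precision (z = -21.6 / 17.3) into the conversion:
T-score = 50 + 10 * (-21.6 / 17.3) = 50 + -216 / 17.3
T-score = 50 + -12.4855
T-score = 37.5145

37.5145


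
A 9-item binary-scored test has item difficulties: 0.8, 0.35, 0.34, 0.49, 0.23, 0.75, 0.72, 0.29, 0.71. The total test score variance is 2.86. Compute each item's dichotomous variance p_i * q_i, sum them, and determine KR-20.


For each item, compute p_i * q_i:
  Item 1: 0.8 * 0.2 = 0.16
  Item 2: 0.35 * 0.65 = 0.2275
  Item 3: 0.34 * 0.66 = 0.2244
  Item 4: 0.49 * 0.51 = 0.2499
  Item 5: 0.23 * 0.77 = 0.1771
  Item 6: 0.75 * 0.25 = 0.1875
  Item 7: 0.72 * 0.28 = 0.2016
  Item 8: 0.29 * 0.71 = 0.2059
  Item 9: 0.71 * 0.29 = 0.2059
Sum(p_i * q_i) = 0.16 + 0.2275 + 0.2244 + 0.2499 + 0.1771 + 0.1875 + 0.2016 + 0.2059 + 0.2059 = 1.8398
KR-20 = (k/(k-1)) * (1 - Sum(p_i*q_i) / Var_total)
= (9/8) * (1 - 1.8398/2.86)
= 1.125 * 0.3567
KR-20 = 0.4013

0.4013


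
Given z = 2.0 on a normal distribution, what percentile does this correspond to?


CDF(z) = 0.5 * (1 + erf(z/sqrt(2)))
erf(1.4142) = 0.9545
CDF = 0.9772
Percentile rank = 0.9772 * 100 = 97.72

97.72


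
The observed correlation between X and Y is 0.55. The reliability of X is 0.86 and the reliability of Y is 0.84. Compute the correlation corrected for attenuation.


r_corrected = rxy / sqrt(rxx * ryy)
= 0.55 / sqrt(0.86 * 0.84)
= 0.55 / sqrt(0.7224)
= 0.55 / 0.849941
r_corrected = 0.6471

0.6471


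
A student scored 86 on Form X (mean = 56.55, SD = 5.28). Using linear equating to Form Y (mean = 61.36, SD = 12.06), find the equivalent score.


slope = SD_Y / SD_X = 12.06 / 5.28 ~ 2.2841
intercept = mean_Y - slope * mean_X = 61.36 - (12.06 / 5.28) * 56.55 ~ -67.8053
Y = slope * X + intercept. To avoid rounding drift from the rounded slope/intercept, evaluate the equivalent form Y = mean_Y + SD_Y * (X - mean_X) / SD_X at full precision:
Y = 61.36 + 12.06 * (86 - 56.55) / 5.28
Y = 61.36 + 12.06 * 29.45 / 5.28
Y = 61.36 + 355.167 / 5.28
Y = 61.36 + 67.2665
Y = 128.6265

128.6265


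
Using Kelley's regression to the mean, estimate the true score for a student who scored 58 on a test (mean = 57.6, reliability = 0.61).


T_est = rxx * X + (1 - rxx) * mean
T_est = 0.61 * 58 + 0.39 * 57.6
T_est = 35.38 + 22.464
T_est = 57.844

57.844


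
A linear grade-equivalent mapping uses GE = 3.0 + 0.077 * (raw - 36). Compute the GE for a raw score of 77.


raw - median = 77 - 36 = 41
slope * diff = 0.077 * 41 = 3.157
GE = 3.0 + 3.157
GE = 6.157

6.157


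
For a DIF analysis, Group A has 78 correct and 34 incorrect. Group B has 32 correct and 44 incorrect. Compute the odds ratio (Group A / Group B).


Odds_A = 78/34 = 2.2941
Odds_B = 32/44 = 0.7273
OR = Odds_A / Odds_B = 2.2941 / 0.7273
Exactly, OR = (78 * 44) / (34 * 32) = 3432 / 1088
OR = 3.1544

3.1544


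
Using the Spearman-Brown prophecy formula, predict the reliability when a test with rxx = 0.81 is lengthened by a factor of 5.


r_new = (n * rxx) / (1 + (n-1) * rxx)
r_new = (5 * 0.81) / (1 + 4 * 0.81)
r_new = 4.05 / 4.24
r_new = 0.9552

0.9552


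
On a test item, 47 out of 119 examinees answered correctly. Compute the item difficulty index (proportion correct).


Item difficulty p = number correct / total examinees
p = 47 / 119
p = 0.395

0.395


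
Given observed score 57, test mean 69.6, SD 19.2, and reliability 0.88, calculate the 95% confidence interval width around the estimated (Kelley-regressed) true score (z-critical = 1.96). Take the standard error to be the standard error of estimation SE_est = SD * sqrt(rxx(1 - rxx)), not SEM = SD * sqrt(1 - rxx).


True score estimate = 0.88*57 + 0.12*69.6 = 58.512
SE_est = SD * sqrt(rxx * (1 - rxx)) = 19.2 * sqrt(0.88 * 0.12) = 19.2 * sqrt(0.1056) = 6.239261
CI = T_est +/- z * SE_est, so width = 2 * z * SE_est = 2 * 1.96 * 6.239261
Width = 24.4579

24.4579


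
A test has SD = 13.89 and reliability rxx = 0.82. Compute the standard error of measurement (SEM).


SEM = SD * sqrt(1 - rxx)
SEM = 13.89 * sqrt(1 - 0.82)
SEM = 13.89 * sqrt(0.18) = 13.89 * 0.424264
SEM = 5.893

5.893


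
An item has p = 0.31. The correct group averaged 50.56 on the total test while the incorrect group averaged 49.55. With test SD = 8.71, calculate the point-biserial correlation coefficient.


q = 1 - p = 0.69
rpb = ((M1 - M0) / SD) * sqrt(p * q)
rpb = ((50.56 - 49.55) / 8.71) * sqrt(0.31 * 0.69)
rpb = 0.0536

0.0536


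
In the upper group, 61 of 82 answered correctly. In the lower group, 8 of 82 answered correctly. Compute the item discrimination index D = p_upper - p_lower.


p_upper = 61/82 = 0.7439
p_lower = 8/82 = 0.0976
D = 0.7439 - 0.0976 = 0.6463

0.6463


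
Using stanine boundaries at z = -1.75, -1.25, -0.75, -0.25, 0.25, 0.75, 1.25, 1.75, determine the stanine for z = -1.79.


Stanine boundaries: [-1.75, -1.25, -0.75, -0.25, 0.25, 0.75, 1.25, 1.75]
z = -1.79
Check each boundary:
  z < -1.75
  z < -1.25
  z < -0.75
  z < -0.25
  z < 0.25
  z < 0.75
  z < 1.25
  z < 1.75
Highest qualifying boundary gives stanine = 1

1


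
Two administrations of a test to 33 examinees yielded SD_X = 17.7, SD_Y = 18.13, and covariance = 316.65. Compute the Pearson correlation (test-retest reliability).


r = cov(X,Y) / (SD_X * SD_Y)
r = 316.65 / (17.7 * 18.13)
r = 316.65 / 320.901
r = 0.9868

0.9868


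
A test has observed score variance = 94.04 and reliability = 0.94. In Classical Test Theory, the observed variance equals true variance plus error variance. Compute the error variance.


var_true = rxx * var_obs = 0.94 * 94.04 = 88.3976
var_error = var_obs - var_true
var_error = 94.04 - 88.3976
var_error = 5.6424

5.6424


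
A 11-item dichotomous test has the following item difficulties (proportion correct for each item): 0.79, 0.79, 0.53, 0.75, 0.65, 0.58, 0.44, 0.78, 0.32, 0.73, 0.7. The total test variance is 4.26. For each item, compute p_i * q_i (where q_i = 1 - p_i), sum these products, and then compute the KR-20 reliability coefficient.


For each item, compute p_i * q_i:
  Item 1: 0.79 * 0.21 = 0.1659
  Item 2: 0.79 * 0.21 = 0.1659
  Item 3: 0.53 * 0.47 = 0.2491
  Item 4: 0.75 * 0.25 = 0.1875
  Item 5: 0.65 * 0.35 = 0.2275
  Item 6: 0.58 * 0.42 = 0.2436
  Item 7: 0.44 * 0.56 = 0.2464
  Item 8: 0.78 * 0.22 = 0.1716
  Item 9: 0.32 * 0.68 = 0.2176
  Item 10: 0.73 * 0.27 = 0.1971
  Item 11: 0.7 * 0.3 = 0.21
Sum(p_i * q_i) = 0.1659 + 0.1659 + 0.2491 + 0.1875 + 0.2275 + 0.2436 + 0.2464 + 0.1716 + 0.2176 + 0.1971 + 0.21 = 2.2822
KR-20 = (k/(k-1)) * (1 - Sum(p_i*q_i) / Var_total)
= (11/10) * (1 - 2.2822/4.26)
= 1.1 * 0.4643
KR-20 = 0.5107

0.5107


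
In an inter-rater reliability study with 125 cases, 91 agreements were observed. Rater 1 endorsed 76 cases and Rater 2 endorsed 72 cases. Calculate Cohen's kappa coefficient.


P_o = 91/125 = 0.728
P_e = (76*72 + 49*53) / 15625 = 0.516416
kappa = (P_o - P_e) / (1 - P_e)
kappa = (0.728 - 0.516416) / (1 - 0.516416)
kappa = 0.4375

0.4375


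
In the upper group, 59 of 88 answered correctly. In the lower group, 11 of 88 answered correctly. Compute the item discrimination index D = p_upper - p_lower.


p_upper = 59/88 = 0.6705
p_lower = 11/88 = 0.125
D = 0.6705 - 0.125 = 0.5455

0.5455


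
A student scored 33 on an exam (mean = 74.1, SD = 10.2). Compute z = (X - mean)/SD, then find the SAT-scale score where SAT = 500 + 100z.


z = (X - mean) / SD = (33 - 74.1) / 10.2
z = -41.1 / 10.2
z = -4.0294
SAT-scale = SAT = 500 + 100z
Carry z at full precision (z = -41.1 / 10.2) into the conversion:
SAT-scale = 500 + 100 * (-41.1 / 10.2) = 500 + -4110 / 10.2
SAT-scale = 500 + -402.9412
SAT-scale = 97.0588

97.0588


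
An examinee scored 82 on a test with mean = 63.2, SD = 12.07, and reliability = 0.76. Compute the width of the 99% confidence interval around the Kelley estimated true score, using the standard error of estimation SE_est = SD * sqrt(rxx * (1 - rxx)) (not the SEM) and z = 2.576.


True score estimate = 0.76*82 + 0.24*63.2 = 77.488
SE_est = SD * sqrt(rxx * (1 - rxx)) = 12.07 * sqrt(0.76 * 0.24) = 12.07 * sqrt(0.1824) = 5.154893
CI = T_est +/- z * SE_est, so width = 2 * z * SE_est = 2 * 2.576 * 5.154893
Width = 26.558

26.558


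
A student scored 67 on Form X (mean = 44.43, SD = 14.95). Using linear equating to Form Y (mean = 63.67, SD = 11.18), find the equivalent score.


slope = SD_Y / SD_X = 11.18 / 14.95 ~ 0.7478
intercept = mean_Y - slope * mean_X = 63.67 - (11.18 / 14.95) * 44.43 ~ 30.4441
Y = slope * X + intercept. To avoid rounding drift from the rounded slope/intercept, evaluate the equivalent form Y = mean_Y + SD_Y * (X - mean_X) / SD_X at full precision:
Y = 63.67 + 11.18 * (67 - 44.43) / 14.95
Y = 63.67 + 11.18 * 22.57 / 14.95
Y = 63.67 + 252.3326 / 14.95
Y = 63.67 + 16.8784
Y = 80.5484

80.5484


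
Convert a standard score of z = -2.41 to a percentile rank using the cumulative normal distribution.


CDF(z) = 0.5 * (1 + erf(z/sqrt(2)))
erf(-1.7041) = -0.984
CDF = 0.008
Percentile rank = 0.008 * 100 = 0.8

0.8


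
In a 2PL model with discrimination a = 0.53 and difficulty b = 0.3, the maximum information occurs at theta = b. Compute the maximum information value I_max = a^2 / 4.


For 2PL, max info at theta = b = 0.3
I_max = a^2 / 4 = 0.53^2 / 4
= 0.2809 / 4
I_max = 0.0702

0.0702


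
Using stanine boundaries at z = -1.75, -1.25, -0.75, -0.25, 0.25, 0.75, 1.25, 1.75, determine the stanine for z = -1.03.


Stanine boundaries: [-1.75, -1.25, -0.75, -0.25, 0.25, 0.75, 1.25, 1.75]
z = -1.03
Check each boundary:
  z >= -1.75 -> could be stanine 2
  z >= -1.25 -> could be stanine 3
  z < -0.75
  z < -0.25
  z < 0.25
  z < 0.75
  z < 1.25
  z < 1.75
Highest qualifying boundary gives stanine = 3

3


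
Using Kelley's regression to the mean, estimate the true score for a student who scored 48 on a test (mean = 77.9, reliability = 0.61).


T_est = rxx * X + (1 - rxx) * mean
T_est = 0.61 * 48 + 0.39 * 77.9
T_est = 29.28 + 30.381
T_est = 59.661

59.661


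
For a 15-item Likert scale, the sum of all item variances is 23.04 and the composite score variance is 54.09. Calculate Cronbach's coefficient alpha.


alpha = (k/(k-1)) * (1 - sum(si^2)/s_total^2)
= (15/14) * (1 - 23.04/54.09)
alpha = 0.615

0.615


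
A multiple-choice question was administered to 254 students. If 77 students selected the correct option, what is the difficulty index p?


Item difficulty p = number correct / total examinees
p = 77 / 254
p = 0.3031

0.3031


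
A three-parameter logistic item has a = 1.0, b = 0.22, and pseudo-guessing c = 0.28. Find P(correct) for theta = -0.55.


logit = 1.0*(-0.55 - 0.22) = -0.77
P* = 1/(1 + exp(--0.77)) = 0.3165
P = 0.28 + (1 - 0.28) * 0.3165
P = 0.5079

0.5079


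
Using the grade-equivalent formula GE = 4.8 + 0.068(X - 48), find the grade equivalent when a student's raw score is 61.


raw - median = 61 - 48 = 13
slope * diff = 0.068 * 13 = 0.884
GE = 4.8 + 0.884
GE = 5.684

5.684


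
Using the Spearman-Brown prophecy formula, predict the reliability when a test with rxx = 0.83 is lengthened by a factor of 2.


r_new = (n * rxx) / (1 + (n-1) * rxx)
r_new = (2 * 0.83) / (1 + 1 * 0.83)
r_new = 1.66 / 1.83
r_new = 0.9071

0.9071


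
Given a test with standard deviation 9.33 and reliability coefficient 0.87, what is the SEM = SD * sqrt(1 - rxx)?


SEM = SD * sqrt(1 - rxx)
SEM = 9.33 * sqrt(1 - 0.87)
SEM = 9.33 * sqrt(0.13) = 9.33 * 0.360555
SEM = 3.364

3.364


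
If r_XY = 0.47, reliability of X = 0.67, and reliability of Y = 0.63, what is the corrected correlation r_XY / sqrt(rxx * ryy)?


r_corrected = rxy / sqrt(rxx * ryy)
= 0.47 / sqrt(0.67 * 0.63)
= 0.47 / sqrt(0.4221)
= 0.47 / 0.649692
r_corrected = 0.7234

0.7234


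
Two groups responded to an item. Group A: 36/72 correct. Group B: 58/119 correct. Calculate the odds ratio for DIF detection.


Odds_A = 36/36 = 1.0
Odds_B = 58/61 = 0.9508
OR = Odds_A / Odds_B = 1.0 / 0.9508
Exactly, OR = (36 * 61) / (36 * 58) = 2196 / 2088
OR = 1.0517

1.0517


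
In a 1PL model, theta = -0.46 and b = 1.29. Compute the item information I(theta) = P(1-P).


P = 1/(1+exp(-(-0.46-1.29))) = 0.148
I = P*(1-P) = 0.148 * 0.852
I = 0.1261

0.1261


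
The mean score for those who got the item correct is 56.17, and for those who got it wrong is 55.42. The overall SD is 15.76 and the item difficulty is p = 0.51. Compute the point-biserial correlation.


q = 1 - p = 0.49
rpb = ((M1 - M0) / SD) * sqrt(p * q)
rpb = ((56.17 - 55.42) / 15.76) * sqrt(0.51 * 0.49)
rpb = 0.0238

0.0238


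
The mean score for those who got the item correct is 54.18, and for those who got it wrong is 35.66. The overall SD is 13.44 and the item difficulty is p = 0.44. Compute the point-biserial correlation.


q = 1 - p = 0.56
rpb = ((M1 - M0) / SD) * sqrt(p * q)
rpb = ((54.18 - 35.66) / 13.44) * sqrt(0.44 * 0.56)
rpb = 0.684

0.684


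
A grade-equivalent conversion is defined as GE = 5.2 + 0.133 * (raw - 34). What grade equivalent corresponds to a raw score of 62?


raw - median = 62 - 34 = 28
slope * diff = 0.133 * 28 = 3.724
GE = 5.2 + 3.724
GE = 8.924

8.924


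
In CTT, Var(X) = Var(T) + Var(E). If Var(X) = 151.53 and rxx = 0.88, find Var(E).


var_true = rxx * var_obs = 0.88 * 151.53 = 133.3464
var_error = var_obs - var_true
var_error = 151.53 - 133.3464
var_error = 18.1836

18.1836


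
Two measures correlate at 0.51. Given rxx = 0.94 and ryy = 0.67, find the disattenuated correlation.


r_corrected = rxy / sqrt(rxx * ryy)
= 0.51 / sqrt(0.94 * 0.67)
= 0.51 / sqrt(0.6298)
= 0.51 / 0.793599
r_corrected = 0.6426

0.6426


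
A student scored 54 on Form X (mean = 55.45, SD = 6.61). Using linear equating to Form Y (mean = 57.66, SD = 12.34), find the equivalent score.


slope = SD_Y / SD_X = 12.34 / 6.61 ~ 1.8669
intercept = mean_Y - slope * mean_X = 57.66 - (12.34 / 6.61) * 55.45 ~ -45.8579
Y = slope * X + intercept. To avoid rounding drift from the rounded slope/intercept, evaluate the equivalent form Y = mean_Y + SD_Y * (X - mean_X) / SD_X at full precision:
Y = 57.66 + 12.34 * (54 - 55.45) / 6.61
Y = 57.66 - 12.34 * 1.45 / 6.61
Y = 57.66 - 17.893 / 6.61
Y = 57.66 - 2.707
Y = 54.953

54.953


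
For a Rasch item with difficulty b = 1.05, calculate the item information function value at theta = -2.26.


P = 1/(1+exp(-(-2.26-1.05))) = 0.0352
I = P*(1-P) = 0.0352 * 0.9648
I = 0.034

0.034


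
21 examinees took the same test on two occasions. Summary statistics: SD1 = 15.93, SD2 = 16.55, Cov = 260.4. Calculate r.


r = cov(X,Y) / (SD_X * SD_Y)
r = 260.4 / (15.93 * 16.55)
r = 260.4 / 263.6415
r = 0.9877

0.9877
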